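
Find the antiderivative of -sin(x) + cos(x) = sin(x) + cos(x) + C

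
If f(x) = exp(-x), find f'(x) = -exp(-x)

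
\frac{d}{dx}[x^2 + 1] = 2*x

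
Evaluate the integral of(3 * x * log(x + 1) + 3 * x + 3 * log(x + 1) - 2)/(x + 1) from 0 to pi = (-2 + 3*pi)*log(1 + pi)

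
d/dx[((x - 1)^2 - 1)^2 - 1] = 4*x^3 - 12*x^2 + 8*x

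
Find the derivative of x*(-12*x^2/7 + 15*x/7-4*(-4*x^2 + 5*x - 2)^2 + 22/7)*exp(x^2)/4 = -32*x^6*exp(x^2) + 80*x^5*exp(x^2) - 1140*x^4*exp(x^2)/7 + 2815*x^3*exp(x^2)/14 - 915*x^2*exp(x^2)/7 + 575*x*exp(x^2)/14 - 45*exp(x^2)/14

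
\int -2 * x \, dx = -x^2 + C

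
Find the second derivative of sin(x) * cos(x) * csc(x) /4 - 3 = -cos(x)/4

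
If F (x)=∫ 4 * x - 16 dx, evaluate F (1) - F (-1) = -32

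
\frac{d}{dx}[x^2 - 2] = 2*x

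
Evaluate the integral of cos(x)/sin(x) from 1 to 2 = log(sin(2)) - log(sin(1))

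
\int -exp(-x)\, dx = exp(-x) + C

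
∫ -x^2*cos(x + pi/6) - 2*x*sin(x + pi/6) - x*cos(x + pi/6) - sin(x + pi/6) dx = -x*(x + 1)*sin(x + pi/6) + C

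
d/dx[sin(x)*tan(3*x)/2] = 3*sin(x)/(2*cos(3*x)^2) + cos(x)*tan(3*x)/2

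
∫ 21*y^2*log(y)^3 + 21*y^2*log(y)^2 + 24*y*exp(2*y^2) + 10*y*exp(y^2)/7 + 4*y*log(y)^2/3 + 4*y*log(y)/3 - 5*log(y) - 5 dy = 7*y^3*log(y)^3 + 2*y^2*log(y)^2/3 - 5*y*log(y) + 6*exp(2*y^2) + 5*exp(y^2)/7 + C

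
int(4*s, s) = 2*s^2 + C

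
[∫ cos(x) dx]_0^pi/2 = 1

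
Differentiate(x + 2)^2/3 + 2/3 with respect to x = 2*x/3 + 4/3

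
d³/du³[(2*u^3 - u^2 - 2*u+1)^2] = 480*u^3 - 240*u^2 - 168*u + 48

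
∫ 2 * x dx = x^2 + C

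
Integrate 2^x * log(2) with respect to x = 2^x + C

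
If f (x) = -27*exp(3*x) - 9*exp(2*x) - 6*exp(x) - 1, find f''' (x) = -729*exp(3*x) - 72*exp(2*x) - 6*exp(x)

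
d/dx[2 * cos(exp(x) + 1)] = -2*exp(x)*sin(exp(x) + 1)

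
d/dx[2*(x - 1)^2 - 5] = 4*x - 4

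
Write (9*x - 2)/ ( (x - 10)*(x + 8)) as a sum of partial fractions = 37/(9*(x + 8)) + 44/(9*(x - 10))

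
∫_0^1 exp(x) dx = -1 + E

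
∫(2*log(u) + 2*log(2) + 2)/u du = (log(2*u) + 2)*log(2*u) + C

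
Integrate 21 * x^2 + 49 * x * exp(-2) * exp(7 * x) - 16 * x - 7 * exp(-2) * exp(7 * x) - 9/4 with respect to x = 7*x^3 - 8*x^2 - 9*x/4 + (7*x - 2)*exp(7*x - 2) + C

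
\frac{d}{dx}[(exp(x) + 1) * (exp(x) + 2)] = 2*exp(2*x) + 3*exp(x)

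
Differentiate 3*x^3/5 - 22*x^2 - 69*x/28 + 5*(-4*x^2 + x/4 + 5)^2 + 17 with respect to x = 320*x^3 - 141*x^2/5 - 3547*x/8 + 281/28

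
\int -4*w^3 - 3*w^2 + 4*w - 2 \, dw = -w^4 - w^3 + 2*w^2 - 2*w + C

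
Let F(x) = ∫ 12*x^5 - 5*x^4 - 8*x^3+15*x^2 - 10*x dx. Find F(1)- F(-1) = 8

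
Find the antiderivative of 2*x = x^2 + C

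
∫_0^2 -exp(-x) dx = -1 + exp(-2)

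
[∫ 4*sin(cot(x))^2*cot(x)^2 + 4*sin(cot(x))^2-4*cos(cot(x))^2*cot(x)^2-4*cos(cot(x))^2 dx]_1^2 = -2*sin(2/tan(1)) + 2*sin(2/tan(2))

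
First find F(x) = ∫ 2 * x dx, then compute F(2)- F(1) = 3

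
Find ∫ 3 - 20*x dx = -10*x^2 + 3*x + C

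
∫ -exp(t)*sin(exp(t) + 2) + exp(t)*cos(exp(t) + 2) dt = sqrt(2)*sin(exp(t) + pi/4 + 2) + C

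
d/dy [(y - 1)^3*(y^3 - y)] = 6*y^5 - 15*y^4 + 8*y^3 + 6*y^2 - 6*y + 1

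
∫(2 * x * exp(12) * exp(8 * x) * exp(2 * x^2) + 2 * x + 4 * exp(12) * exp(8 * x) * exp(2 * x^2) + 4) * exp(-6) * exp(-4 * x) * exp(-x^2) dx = 2*sinh(x^2 + 4*x + 6) + C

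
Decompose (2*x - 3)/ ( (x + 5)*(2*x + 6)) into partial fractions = 13/(4*(x + 5)) - 9/(4*(x + 3))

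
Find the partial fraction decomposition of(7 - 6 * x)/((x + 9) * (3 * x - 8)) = -27/(35*(3*x - 8)) - 61/(35*(x + 9))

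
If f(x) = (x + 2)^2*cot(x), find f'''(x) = -6*x^2*cot(x)^4 - 8*x^2*cot(x)^2 - 2*x^2 - 24*x*cot(x)^4 + 12*x*cot(x)^3 - 32*x*cot(x)^2 + 12*x*cot(x) - 8*x - 24*cot(x)^4 + 24*cot(x)^3 - 38*cot(x)^2 + 24*cot(x) - 14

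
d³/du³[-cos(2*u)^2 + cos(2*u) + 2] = 8*sin(2*u) - 32*sin(4*u)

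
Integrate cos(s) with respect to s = sin(s) + C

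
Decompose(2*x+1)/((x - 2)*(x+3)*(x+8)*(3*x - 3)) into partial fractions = 1/(90*(x + 8)) - 1/(60*(x + 3)) - 1/(36*(x - 1)) + 1/(30*(x - 2))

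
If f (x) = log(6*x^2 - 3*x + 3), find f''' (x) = (32*x^3 - 24*x^2 - 36*x + 10)/(8*x^6 - 12*x^5 + 18*x^4 - 13*x^3 + 9*x^2 - 3*x + 1)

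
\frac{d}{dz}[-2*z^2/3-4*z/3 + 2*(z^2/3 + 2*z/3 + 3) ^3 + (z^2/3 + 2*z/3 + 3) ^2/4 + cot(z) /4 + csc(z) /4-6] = 4*z^5/9 + 20*z^4/9 + 35*z^3/3 + 235*z^2/9 + 467*z/9 - cot(z)^2/4 - cot(z)*csc(z)/4 + 425/12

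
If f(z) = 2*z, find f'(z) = 2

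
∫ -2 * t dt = -t^2 + C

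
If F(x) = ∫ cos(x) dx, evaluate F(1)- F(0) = sin(1)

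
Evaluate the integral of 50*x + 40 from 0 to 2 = 180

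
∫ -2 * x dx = -x^2 + C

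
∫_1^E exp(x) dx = -E + exp(E)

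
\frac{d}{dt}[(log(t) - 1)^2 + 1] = (2*log(t) - 2)/t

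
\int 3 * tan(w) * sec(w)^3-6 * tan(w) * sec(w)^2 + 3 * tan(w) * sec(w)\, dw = (sec(w) - 1)^3 + C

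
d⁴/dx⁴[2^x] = 2^x*log(2)^4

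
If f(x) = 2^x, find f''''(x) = 2^x*log(2)^4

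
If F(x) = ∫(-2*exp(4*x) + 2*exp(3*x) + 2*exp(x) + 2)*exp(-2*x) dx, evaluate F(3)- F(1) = -(-exp(-3) + exp(3))^2 - 2*E - 2*exp(-3) + 2*exp(-1) + (E - exp(-1))^2 + 2*exp(3)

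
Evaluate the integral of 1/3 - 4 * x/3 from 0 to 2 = -2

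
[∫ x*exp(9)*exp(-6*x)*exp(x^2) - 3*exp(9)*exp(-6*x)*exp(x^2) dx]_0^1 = -exp(9)/2 + exp(4)/2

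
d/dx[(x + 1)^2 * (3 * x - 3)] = 9*x^2 + 6*x - 3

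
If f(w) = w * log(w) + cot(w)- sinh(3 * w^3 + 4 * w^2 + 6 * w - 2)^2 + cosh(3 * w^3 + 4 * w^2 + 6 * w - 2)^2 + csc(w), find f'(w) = log(w) - cot(w)^2 - cot(w)*csc(w)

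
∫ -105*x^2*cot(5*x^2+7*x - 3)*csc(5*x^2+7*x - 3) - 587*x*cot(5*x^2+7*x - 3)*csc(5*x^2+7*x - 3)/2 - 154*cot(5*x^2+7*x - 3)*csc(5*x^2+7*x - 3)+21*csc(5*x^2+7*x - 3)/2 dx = (21*x/2 + 22)*csc(5*x^2 + 7*x - 3) + C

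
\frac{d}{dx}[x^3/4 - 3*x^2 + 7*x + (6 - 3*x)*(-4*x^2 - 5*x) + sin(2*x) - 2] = 147*x^2/4 - 24*x + 2*cos(2*x) - 23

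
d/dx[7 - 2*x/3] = -2/3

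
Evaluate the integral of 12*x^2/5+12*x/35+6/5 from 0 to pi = 6*pi^2/35 + 6*pi/5 + 4*pi^3/5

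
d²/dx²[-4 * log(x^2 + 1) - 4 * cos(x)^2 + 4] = 8*(-2*x^4*sin(x)^2 + x^4 - 4*x^2*sin(x)^2 + 3*x^2 - 2*sin(x)^2)/(x^4 + 2*x^2 + 1)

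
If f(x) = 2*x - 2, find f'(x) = 2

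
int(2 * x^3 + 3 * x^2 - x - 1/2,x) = x^4/2 + x^3 - x^2/2 - x/2 + C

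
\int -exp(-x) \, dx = exp(-x) + C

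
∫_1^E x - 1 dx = (-1 + E)^2/2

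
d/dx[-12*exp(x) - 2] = -12*exp(x)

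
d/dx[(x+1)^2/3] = 2*x/3 + 2/3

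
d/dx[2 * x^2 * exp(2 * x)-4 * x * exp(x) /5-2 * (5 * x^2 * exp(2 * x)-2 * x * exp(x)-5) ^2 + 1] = -200*x^4*exp(4*x) - 200*x^3*exp(4*x) + 120*x^3*exp(3*x) + 120*x^2*exp(3*x) + 188*x^2*exp(2*x) + 188*x*exp(2*x) - 204*x*exp(x)/5 - 204*exp(x)/5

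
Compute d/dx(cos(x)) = -sin(x)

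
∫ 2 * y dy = y^2 + C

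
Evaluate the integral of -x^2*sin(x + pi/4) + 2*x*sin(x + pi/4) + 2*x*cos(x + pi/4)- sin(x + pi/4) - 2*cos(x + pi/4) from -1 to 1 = -4*sin(pi/4 + 1)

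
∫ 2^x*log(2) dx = 2^x + C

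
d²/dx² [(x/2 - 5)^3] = 3*x/4 - 15/2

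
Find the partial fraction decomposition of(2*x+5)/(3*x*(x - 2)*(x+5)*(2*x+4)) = 1/(126*(x + 5)) + 1/(144*(x + 2)) + 3/(112*(x - 2)) - 1/(24*x)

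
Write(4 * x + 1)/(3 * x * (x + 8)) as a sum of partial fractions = 31/(24*(x + 8)) + 1/(24*x)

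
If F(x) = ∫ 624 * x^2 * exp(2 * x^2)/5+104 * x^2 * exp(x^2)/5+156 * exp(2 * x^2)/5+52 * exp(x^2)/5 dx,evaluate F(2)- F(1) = -156*exp(2)/5 - 52*E/5 + 104*exp(4)/5 + 312*exp(8)/5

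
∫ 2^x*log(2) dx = 2^x + C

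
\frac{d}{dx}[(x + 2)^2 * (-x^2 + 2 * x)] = -4*x^3 - 6*x^2 + 8*x + 8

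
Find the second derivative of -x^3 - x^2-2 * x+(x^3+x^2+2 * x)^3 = 72*x^7 + 168*x^6 + 378*x^5 + 390*x^4 + 360*x^3 + 144*x^2 + 42*x - 2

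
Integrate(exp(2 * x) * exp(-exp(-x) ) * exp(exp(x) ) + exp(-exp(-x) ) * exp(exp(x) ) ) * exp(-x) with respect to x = exp(2*sinh(x)) + C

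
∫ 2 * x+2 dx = x^2 + 2*x + C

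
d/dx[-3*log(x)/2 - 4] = -3/(2*x)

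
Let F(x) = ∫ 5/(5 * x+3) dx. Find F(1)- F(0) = -log(3) + log(8)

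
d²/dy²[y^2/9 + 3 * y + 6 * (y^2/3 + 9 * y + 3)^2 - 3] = 8*y^2 + 216*y + 8966/9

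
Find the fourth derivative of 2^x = 2^x*log(2)^4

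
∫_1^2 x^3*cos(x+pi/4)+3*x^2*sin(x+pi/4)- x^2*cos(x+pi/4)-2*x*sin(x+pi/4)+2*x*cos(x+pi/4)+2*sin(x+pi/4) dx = -2*sin(pi/4 + 1) + 8*sin(pi/4 + 2)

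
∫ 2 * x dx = x^2 + C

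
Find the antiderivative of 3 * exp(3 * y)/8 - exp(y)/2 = (exp(2*y) - 4)*exp(y)/8 + C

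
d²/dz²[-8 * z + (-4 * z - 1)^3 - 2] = -384*z - 96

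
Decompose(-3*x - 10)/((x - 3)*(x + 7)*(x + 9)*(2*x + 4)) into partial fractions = -17/(336*(x + 9)) + 11/(200*(x + 7)) + 2/(175*(x + 2)) - 19/(1200*(x - 3))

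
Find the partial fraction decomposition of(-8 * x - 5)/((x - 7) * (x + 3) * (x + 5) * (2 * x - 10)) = -7/(96*(x + 5)) + 19/(320*(x + 3)) + 9/(64*(x - 5)) - 61/(480*(x - 7))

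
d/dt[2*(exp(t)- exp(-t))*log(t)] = (2*t*exp(2*t)*log(t) + 2*t*log(t) + 2*exp(2*t) - 2)*exp(-t)/t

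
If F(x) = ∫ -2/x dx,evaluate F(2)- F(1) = -2*log(2)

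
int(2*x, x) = x^2 + C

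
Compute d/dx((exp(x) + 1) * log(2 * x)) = (x*exp(x)*log(x) + x*exp(x)*log(2) + exp(x) + 1)/x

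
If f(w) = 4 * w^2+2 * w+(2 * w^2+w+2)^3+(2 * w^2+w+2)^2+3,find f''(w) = 240*w^4 + 240*w^3 + 408*w^2 + 174*w + 86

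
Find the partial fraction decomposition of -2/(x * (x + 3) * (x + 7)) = -1/(14*(x + 7)) + 1/(6*(x + 3)) - 2/(21*x)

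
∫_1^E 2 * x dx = -1 + exp(2)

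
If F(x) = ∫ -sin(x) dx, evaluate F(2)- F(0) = -1 + cos(2)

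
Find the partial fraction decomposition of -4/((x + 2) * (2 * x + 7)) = 8/(3*(2*x + 7)) - 4/(3*(x + 2))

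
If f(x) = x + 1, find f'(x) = 1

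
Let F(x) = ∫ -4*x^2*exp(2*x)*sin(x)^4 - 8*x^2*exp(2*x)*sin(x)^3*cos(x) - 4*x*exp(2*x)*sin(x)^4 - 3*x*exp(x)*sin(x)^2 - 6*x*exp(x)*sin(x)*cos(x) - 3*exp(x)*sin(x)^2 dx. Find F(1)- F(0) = -2*exp(2)*sin(1)^4 - 3*E*sin(1)^2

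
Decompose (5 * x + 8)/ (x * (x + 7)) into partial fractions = 27/(7*(x + 7)) + 8/(7*x)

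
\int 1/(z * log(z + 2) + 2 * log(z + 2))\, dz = log(2*log(z + 2)) + C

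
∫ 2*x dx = x^2 + C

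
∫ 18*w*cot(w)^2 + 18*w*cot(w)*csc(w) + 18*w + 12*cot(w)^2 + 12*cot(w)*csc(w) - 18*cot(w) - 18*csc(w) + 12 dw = (-18*w - 12)*(cot(w) + csc(w)) + C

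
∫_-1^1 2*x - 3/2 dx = -3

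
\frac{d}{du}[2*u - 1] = 2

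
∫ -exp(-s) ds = exp(-s) + C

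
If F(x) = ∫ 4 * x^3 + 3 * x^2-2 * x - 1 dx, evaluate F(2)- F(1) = 18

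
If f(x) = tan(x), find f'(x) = cos(x)^(-2)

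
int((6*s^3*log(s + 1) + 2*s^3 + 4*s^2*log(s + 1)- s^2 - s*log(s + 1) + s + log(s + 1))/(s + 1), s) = s*(2*s^2 - s + 1)*log(s + 1) + C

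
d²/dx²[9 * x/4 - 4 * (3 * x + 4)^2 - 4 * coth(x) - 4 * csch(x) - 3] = -4*(18*sinh(x)^3 + sinh(x)^2 + 2*cosh(x) + 2)/sinh(x)^3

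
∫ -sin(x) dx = cos(x) + C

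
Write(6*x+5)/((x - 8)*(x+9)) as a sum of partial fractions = 49/(17*(x + 9)) + 53/(17*(x - 8))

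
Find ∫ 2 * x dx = x^2 + C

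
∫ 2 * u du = u^2 + C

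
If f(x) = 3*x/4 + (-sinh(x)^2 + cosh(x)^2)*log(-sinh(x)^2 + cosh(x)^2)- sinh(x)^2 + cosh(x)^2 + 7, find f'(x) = 3/4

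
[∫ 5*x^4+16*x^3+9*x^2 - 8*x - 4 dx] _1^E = (2 + E)^2*(-E + exp(3))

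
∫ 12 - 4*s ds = -2*s^2 + 12*s + C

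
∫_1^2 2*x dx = 3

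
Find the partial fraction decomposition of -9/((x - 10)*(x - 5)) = 9/(5*(x - 5)) - 9/(5*(x - 10))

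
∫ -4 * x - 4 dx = -2*x^2 - 4*x + C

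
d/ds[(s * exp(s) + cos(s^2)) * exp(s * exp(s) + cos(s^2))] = (s^2*exp(2*s) - 2*s^2*exp(s)*sin(s^2) + s*exp(2*s) + s*exp(s)*cos(s^2) + s*exp(s) - 2*s*sin(s^2)*cos(s^2) - 2*s*sin(s^2) + exp(s)*cos(s^2) + exp(s))*exp(s*exp(s))*exp(cos(s^2))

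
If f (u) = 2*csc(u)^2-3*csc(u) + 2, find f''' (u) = (-3 + 16/sin(u) + 18/sin(u)^2 - 48/sin(u)^3)*cos(u)/sin(u)^2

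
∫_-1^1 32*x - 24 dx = -48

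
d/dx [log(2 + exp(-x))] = -1/(2*exp(x) + 1)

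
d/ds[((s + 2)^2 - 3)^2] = 4*s^3 + 24*s^2 + 36*s + 8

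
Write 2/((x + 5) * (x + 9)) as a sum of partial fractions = -1/(2*(x + 9)) + 1/(2*(x + 5))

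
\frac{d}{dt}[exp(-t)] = -exp(-t)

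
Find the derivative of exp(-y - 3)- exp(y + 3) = (-exp(2*y + 6) - 1)*exp(-y - 3)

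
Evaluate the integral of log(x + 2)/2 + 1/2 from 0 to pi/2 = -log(2) + (pi/4 + 1)*log(pi/2 + 2)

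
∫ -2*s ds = -s^2 + C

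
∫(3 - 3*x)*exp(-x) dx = 3*x*exp(-x) + C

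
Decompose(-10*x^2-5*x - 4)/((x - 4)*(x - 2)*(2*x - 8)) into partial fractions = -27/(4*(x - 2)) + 7/(4*(x - 4)) - 46/(x - 4)^2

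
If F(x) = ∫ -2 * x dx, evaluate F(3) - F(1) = -8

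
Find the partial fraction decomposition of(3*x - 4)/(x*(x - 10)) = 13/(5*(x - 10)) + 2/(5*x)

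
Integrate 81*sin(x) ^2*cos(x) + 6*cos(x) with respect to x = 27*sin(x)^3 + 6*sin(x) + C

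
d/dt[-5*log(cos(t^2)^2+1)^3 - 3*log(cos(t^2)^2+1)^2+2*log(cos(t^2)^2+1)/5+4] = (300*t*log(cos(t^2)^2 + 1)^2*sin(t^2)*cos(t^2) + 120*t*log(cos(t^2)^2 + 1)*sin(t^2)*cos(t^2) - 8*t*sin(t^2)*cos(t^2))/(5*cos(t^2)^2 + 5)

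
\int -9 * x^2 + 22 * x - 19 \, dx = -3*x^3 + 11*x^2 - 19*x + C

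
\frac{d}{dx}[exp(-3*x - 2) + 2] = -3*exp(-3*x - 2)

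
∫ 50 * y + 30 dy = 25*y^2 + 30*y + C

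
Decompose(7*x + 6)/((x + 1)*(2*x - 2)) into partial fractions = 1/(4*(x + 1)) + 13/(4*(x - 1))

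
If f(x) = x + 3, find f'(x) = 1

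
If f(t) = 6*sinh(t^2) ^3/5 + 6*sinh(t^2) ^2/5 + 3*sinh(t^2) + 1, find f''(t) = 216*t^2*sinh(t^2)^3/5 + 96*t^2*sinh(t^2)^2/5 + 204*t^2*sinh(t^2)/5 + 48*t^2/5 + 36*sinh(t^2)^2*cosh(t^2)/5 + 24*sinh(t^2)*cosh(t^2)/5 + 6*cosh(t^2)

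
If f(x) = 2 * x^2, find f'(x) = 4*x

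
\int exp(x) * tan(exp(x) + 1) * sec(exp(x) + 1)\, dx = sec(exp(x) + 1) + C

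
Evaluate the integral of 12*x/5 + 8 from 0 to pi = 6*pi^2/5 + 8*pi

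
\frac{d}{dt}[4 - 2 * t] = -2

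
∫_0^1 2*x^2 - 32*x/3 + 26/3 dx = 4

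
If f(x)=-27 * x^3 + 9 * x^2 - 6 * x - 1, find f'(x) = -81*x^2 + 18*x - 6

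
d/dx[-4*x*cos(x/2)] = 2*x*sin(x/2) - 4*cos(x/2)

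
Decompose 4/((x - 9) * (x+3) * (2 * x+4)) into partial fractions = 1/(6*(x + 3)) - 2/(11*(x + 2)) + 1/(66*(x - 9))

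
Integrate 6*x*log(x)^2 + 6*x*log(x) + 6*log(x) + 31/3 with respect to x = x*(9*x*log(x)^2 + 18*log(x) + 13)/3 + C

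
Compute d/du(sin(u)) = cos(u)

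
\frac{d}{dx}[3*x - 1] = 3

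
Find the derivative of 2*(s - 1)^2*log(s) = (4*s^2*log(s) + 2*s^2 - 4*s*log(s) - 4*s + 2)/s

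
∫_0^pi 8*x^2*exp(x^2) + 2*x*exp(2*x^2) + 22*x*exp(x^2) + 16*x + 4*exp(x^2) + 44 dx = -39/2 + 28*pi + 7*exp(pi^2) + (4 + 4*pi + exp(pi^2))^2/2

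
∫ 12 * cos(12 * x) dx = sin(12*x) + C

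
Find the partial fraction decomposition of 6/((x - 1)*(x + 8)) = -2/(3*(x + 8)) + 2/(3*(x - 1))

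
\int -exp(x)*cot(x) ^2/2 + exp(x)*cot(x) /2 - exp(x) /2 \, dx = exp(x)*cot(x)/2 + C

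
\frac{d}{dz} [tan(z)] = cos(z)^(-2)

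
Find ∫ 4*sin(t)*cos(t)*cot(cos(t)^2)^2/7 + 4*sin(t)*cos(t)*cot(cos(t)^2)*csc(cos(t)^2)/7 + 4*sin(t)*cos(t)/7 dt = 2/(7*tan(cos(t)^2)) + 2/(7*sin(cos(t)^2)) + C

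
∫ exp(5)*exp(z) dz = exp(z + 5) + C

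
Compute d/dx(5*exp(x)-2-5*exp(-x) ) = (5*exp(2*x) + 5)*exp(-x)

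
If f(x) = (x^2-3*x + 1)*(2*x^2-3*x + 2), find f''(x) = 24*x^2 - 54*x + 26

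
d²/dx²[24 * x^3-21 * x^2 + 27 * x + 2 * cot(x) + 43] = 144*x - 42 + 4*cos(x)/sin(x)^3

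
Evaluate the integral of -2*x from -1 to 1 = 0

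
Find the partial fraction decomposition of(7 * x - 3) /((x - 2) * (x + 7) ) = 52/(9*(x + 7)) + 11/(9*(x - 2))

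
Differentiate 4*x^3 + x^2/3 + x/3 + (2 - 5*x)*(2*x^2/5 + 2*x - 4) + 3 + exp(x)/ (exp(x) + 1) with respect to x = (90*x^2*exp(2*x) + 180*x^2*exp(x) + 90*x^2 - 266*x*exp(2*x) - 532*x*exp(x) - 266*x + 365*exp(2*x) + 745*exp(x) + 365)/(15*exp(2*x) + 30*exp(x) + 15)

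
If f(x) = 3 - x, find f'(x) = -1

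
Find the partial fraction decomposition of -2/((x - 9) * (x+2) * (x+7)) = -1/(40*(x + 7)) + 2/(55*(x + 2)) - 1/(88*(x - 9))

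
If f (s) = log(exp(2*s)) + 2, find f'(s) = 2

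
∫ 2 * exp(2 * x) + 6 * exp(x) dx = (exp(x) + 3)^2 + C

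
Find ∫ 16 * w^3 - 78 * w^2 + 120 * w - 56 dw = 4*w^4 - 26*w^3 + 60*w^2 - 56*w + C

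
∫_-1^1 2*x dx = 0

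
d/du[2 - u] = -1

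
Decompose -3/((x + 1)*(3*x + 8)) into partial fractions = 9/(5*(3*x + 8)) - 3/(5*(x + 1))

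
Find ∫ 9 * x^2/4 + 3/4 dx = 3*x^3/4 + 3*x/4 + C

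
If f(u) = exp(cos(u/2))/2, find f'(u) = -exp(cos(u/2))*sin(u/2)/4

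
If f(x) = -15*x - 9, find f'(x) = -15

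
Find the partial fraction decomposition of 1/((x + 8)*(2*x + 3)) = 2/(13*(2*x + 3)) - 1/(13*(x + 8))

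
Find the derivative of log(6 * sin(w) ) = 1/tan(w)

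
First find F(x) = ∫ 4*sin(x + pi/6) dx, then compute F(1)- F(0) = -4*cos(pi/6 + 1) + 2*sqrt(3)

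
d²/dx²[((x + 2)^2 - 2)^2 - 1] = 12*x^2 + 48*x + 40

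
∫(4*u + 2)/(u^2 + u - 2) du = 2*log(-u^2 - u + 2) + C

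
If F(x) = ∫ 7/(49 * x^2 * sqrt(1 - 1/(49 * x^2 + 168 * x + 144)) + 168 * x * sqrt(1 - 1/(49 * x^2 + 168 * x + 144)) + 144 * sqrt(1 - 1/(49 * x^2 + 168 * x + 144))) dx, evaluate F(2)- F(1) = -asec(19) + asec(26)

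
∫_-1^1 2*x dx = 0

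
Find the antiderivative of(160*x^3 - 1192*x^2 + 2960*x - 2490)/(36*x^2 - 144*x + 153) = -2*x + 20*(x - 3)^2/9 + log(4*(x - 2)^2 + 1) + C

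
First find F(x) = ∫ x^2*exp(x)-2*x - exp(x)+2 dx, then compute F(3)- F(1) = -4 + 4*exp(3)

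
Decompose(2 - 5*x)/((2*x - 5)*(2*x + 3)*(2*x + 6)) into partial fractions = -19/(48*(2*x + 3)) - 21/(176*(2*x - 5)) + 17/(66*(x + 3))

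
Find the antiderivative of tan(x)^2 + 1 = tan(x) + C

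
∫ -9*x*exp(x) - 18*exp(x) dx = 9*(-x - 1)*exp(x) + C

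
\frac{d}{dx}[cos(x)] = -sin(x)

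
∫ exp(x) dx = exp(x) + C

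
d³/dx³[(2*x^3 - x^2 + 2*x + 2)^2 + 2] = 480*x^3 - 240*x^2 + 216*x + 24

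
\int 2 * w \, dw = w^2 + C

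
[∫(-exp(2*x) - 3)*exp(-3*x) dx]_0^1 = -2 + exp(-3) + exp(-1)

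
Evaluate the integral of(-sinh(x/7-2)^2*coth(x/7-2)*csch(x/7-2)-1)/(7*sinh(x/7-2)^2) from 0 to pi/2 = -coth(2 - pi/14) - csch(2 - pi/14) + csch(2) + coth(2)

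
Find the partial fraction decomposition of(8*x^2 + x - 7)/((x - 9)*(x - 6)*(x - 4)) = 25/(2*(x - 4)) - 287/(6*(x - 6)) + 130/(3*(x - 9))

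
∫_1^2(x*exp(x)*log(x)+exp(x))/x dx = exp(2)*log(2)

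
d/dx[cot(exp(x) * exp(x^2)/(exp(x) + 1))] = -(2*x*exp(x) + 2*x + 1)*exp(x*(x + 1))/((exp(2*x) + 2*exp(x) + 1)*sin(exp(x)*exp(x^2)/(exp(x) + 1))^2)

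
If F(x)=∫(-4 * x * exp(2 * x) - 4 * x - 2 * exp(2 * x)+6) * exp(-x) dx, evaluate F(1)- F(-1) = -4*exp(-1) + 4*E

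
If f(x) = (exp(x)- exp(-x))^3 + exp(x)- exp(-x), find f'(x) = (3*exp(6*x) - 2*exp(4*x) - 2*exp(2*x) + 3)*exp(-3*x)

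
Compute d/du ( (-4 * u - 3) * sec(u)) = -4*u*tan(u)*sec(u) - 3*tan(u)*sec(u) - 4*sec(u)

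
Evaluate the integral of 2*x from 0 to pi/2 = pi^2/4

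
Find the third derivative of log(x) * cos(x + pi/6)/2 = (x^3*log(x)*sin(x + pi/6) - 3*x^2*cos(x + pi/6) + 3*x*sin(x + pi/6) + 2*cos(x + pi/6))/(2*x^3)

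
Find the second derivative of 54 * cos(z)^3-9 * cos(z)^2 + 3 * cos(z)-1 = -87*cos(z)/2 + 18*cos(2*z) - 243*cos(3*z)/2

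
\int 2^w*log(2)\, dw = 2^w + C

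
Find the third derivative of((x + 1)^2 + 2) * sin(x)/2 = -x^2*cos(x)/2 - 3*x*sin(x) - x*cos(x) - 3*sin(x) + 3*cos(x)/2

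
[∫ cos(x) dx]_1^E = -sin(1) + sin(E)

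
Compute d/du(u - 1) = 1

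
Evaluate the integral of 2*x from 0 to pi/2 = pi^2/4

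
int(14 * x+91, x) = 7*x^2 + 91*x + C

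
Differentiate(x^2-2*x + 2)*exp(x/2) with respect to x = x^2*exp(x/2)/2 + x*exp(x/2) - exp(x/2)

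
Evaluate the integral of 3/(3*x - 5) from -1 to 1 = -2*log(2)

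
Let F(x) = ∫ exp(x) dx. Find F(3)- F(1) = -E + exp(3)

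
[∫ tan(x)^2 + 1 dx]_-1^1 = 2*tan(1)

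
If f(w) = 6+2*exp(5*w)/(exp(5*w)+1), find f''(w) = (-50*exp(10*w) + 50*exp(5*w))/(exp(15*w) + 3*exp(10*w) + 3*exp(5*w) + 1)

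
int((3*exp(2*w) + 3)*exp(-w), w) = 6*sinh(w) + C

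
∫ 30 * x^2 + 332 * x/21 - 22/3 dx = 10*x^3 + 166*x^2/21 - 22*x/3 + C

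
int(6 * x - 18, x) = 3*x^2 - 18*x + C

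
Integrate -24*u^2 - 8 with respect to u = -8*u^3 - 8*u + C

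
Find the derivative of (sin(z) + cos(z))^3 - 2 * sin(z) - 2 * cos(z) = sqrt(2)*(3*sin(3*z + pi/4) - cos(z + pi/4))/2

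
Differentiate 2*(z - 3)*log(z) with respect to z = (2*z*log(z) + 2*z - 6)/z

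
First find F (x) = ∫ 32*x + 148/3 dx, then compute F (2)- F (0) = 488/3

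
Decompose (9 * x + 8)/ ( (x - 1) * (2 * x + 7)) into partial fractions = 47/(9*(2*x + 7)) + 17/(9*(x - 1))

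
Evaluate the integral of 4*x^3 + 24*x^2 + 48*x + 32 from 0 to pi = -16 + (2 + pi)^4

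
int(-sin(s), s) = cos(s) + C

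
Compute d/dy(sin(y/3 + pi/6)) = cos(y/3 + pi/6)/3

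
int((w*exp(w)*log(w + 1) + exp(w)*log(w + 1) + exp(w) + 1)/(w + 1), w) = (exp(w) + 1)*log(w + 1) + C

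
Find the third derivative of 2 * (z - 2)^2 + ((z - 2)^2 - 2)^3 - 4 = 120*z^3 - 720*z^2 + 1296*z - 672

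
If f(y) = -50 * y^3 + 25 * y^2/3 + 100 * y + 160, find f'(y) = -150*y^2 + 50*y/3 + 100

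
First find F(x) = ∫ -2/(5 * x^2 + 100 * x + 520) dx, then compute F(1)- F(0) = -acot(5)/5 + acot(11/2)/5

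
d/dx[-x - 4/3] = -1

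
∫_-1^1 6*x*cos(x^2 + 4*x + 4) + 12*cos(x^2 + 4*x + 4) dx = -3*sin(1) + 3*sin(9)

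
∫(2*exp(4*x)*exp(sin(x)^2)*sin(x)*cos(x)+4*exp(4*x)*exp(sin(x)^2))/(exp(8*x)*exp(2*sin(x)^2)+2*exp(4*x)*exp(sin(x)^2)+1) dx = exp(4*x + sin(x)^2)/(exp(4*x + sin(x)^2) + 1) + C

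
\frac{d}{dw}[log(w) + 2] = 1/w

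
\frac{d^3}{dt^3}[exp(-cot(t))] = (cot(t)^6 - 6*cot(t)^5 + 9*cot(t)^4 - 12*cot(t)^3 + 11*cot(t)^2 - 6*cot(t) + 3)*exp(-cot(t))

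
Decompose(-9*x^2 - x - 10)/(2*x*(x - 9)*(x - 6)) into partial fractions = 85/(9*(x - 6)) - 374/(27*(x - 9)) - 5/(54*x)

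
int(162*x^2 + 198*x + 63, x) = 54*x^3 + 99*x^2 + 63*x + C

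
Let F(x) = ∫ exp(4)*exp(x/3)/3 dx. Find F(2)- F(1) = -exp(13/3) + exp(14/3)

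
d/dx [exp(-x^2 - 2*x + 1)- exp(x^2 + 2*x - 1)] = (-2*x*exp(2*x^2 + 4*x - 2) - 2*x - 2*exp(2*x^2 + 4*x - 2) - 2)*exp(-x^2 - 2*x + 1)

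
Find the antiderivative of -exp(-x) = exp(-x) + C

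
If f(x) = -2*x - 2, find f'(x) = -2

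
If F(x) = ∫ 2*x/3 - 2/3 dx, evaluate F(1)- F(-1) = -4/3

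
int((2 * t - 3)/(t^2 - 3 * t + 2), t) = log(3*t^2 - 9*t + 6) + C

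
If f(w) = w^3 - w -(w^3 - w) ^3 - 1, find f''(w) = -72*w^7 + 126*w^5 - 60*w^3 + 12*w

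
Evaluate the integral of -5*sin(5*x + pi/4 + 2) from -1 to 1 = cos(pi/4 + 7) - sin(pi/4 + 3)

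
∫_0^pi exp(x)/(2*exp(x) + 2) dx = -log(2)/2 + log(1 + exp(pi))/2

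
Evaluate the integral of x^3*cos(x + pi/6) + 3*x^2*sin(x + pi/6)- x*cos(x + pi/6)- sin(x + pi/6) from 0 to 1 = 0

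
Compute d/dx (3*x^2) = 6*x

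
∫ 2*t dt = t^2 + C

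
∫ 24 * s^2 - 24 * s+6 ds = 8*s^3 - 12*s^2 + 6*s + C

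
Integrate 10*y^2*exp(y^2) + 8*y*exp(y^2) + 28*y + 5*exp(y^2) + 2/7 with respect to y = 14*y^2 + 2*y/7 + (5*y + 4)*exp(y^2) + C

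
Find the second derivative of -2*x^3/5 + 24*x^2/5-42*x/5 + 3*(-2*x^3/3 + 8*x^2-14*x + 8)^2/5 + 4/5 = 8*x^4 - 128*x^3 + 2976*x^2/5 - 4236*x/5 + 1992/5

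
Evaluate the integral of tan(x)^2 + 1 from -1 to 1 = 2*tan(1)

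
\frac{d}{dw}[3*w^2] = 6*w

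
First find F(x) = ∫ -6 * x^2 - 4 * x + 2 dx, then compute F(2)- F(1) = -18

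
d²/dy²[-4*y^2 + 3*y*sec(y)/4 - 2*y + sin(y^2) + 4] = -4*y^2*sin(y^2) + 3*y*tan(y)^2*sec(y)/2 + 3*y*sec(y)/4 + 2*cos(y^2) + 3*tan(y)*sec(y)/2 - 8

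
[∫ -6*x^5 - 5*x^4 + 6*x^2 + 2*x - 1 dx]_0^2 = -78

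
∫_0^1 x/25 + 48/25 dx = 97/50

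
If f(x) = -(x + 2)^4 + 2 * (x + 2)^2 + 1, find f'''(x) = -24*x - 48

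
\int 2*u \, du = u^2 + C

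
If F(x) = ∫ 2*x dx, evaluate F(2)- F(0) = 4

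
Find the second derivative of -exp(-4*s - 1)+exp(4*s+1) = (16*exp(8*s + 2) - 16)*exp(-4*s - 1)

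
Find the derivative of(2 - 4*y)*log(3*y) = (-4*y*log(y) - 4*y*log(3) - 4*y + 2)/y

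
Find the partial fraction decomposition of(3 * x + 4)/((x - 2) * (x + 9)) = 23/(11*(x + 9)) + 10/(11*(x - 2))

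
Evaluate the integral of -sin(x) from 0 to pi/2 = -1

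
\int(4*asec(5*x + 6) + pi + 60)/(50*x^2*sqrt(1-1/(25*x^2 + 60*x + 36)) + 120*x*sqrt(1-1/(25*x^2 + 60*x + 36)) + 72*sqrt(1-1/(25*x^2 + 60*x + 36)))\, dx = (4*asec(5*x + 6) + pi)^2/80 + 6*asec(5*x + 6) + C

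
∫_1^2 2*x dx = 3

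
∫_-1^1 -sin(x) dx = 0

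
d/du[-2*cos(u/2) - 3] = sin(u/2)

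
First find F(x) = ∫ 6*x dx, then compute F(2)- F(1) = 9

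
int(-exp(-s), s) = exp(-s) + C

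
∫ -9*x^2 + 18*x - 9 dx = -3*x^3 + 9*x^2 - 9*x + C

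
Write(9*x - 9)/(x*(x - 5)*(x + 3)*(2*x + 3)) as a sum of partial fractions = -20/(13*(2*x + 3)) + 1/(2*(x + 3)) + 9/(130*(x - 5)) + 1/(5*x)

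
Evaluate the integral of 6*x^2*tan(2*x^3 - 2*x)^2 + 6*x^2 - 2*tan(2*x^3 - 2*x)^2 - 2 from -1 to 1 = 0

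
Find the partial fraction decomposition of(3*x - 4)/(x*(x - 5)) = 11/(5*(x - 5)) + 4/(5*x)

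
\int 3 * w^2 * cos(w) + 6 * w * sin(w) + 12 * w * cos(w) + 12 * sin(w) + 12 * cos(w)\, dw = 3*(w + 2)^2*sin(w) + C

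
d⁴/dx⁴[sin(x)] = sin(x)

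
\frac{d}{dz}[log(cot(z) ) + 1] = -2/sin(2*z)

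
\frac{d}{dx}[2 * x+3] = 2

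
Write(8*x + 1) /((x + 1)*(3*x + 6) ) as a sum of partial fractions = 5/(x + 2) - 7/(3*(x + 1))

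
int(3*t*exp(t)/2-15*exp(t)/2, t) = 3*(t - 6)*exp(t)/2 + C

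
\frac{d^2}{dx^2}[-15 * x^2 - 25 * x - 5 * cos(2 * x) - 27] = 20*cos(2*x) - 30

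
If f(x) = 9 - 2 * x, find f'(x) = -2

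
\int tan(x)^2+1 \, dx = tan(x) + C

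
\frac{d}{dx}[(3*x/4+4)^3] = 81*x^2/64 + 27*x/2 + 36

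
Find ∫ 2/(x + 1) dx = 2*log(x + 1) + C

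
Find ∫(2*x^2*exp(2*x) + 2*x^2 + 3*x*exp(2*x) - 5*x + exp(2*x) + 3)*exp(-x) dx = 2*(2*x^2 - x + 2)*sinh(x) + C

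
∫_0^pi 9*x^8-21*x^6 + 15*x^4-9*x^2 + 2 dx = -2*pi^3 + 2*pi + (-pi + pi^3)^3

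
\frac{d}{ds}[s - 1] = 1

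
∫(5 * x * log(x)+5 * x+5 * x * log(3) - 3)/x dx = (5*x - 3)*log(3*x) + C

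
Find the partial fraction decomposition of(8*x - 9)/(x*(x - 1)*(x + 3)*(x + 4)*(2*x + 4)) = -41/(80*(x + 4)) + 11/(8*(x + 3)) - 25/(24*(x + 2)) - 1/(120*(x - 1)) + 3/(16*x)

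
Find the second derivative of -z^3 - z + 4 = -6*z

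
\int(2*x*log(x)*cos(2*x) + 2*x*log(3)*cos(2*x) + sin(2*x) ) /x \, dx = log(3*x)*sin(2*x) + C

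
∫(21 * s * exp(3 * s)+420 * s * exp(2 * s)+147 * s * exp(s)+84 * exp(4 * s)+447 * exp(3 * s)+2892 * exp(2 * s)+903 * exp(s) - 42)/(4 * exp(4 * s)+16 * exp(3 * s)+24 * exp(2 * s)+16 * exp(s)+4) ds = -3*(7*s + 44)*(2*(exp(s) + 1)^3 - 7*(exp(s) + 1)^2*exp(s) - 3*(exp(s) + 1)*exp(2*s) + 4*exp(3*s))/(4*(exp(s) + 1)^3) + C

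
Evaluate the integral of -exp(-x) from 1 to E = -exp(-1) + exp(-E)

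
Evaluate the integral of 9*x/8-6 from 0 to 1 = -87/16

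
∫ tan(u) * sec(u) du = sec(u) + C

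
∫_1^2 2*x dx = 3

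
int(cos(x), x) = sin(x) + C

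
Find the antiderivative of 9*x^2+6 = 3*x^3 + 6*x + C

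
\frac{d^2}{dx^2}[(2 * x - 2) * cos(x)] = -2*x*cos(x) - 4*sin(x) + 2*cos(x)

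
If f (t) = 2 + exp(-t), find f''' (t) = -exp(-t)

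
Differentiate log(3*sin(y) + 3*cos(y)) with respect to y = 1/tan(y + pi/4)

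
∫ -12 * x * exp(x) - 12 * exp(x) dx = -12*x*exp(x) + C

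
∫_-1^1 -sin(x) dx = 0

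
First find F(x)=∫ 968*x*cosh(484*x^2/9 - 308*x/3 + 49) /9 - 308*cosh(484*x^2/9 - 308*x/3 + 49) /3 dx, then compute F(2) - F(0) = -sinh(49) + sinh(529/9)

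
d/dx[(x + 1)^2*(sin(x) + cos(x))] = -x^2*sin(x) + x^2*cos(x) + 4*x*cos(x) + sin(x) + 3*cos(x)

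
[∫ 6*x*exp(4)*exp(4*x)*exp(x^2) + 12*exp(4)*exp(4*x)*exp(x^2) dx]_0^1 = -3*exp(4) + 3*exp(9)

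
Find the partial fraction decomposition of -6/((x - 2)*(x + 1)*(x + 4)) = -1/(3*(x + 4)) + 2/(3*(x + 1)) - 1/(3*(x - 2))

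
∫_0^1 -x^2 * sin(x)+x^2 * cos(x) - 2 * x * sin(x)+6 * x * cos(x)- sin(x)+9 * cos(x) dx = -5 + 10*cos(1) + 10*sin(1)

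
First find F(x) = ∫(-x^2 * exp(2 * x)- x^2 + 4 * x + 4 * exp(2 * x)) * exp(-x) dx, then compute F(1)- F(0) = -3*exp(-1) + 3*E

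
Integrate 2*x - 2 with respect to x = x^2 - 2*x + C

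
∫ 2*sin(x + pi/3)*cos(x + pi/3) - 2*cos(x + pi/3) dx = (sin(x + pi/3) - 1)^2 + C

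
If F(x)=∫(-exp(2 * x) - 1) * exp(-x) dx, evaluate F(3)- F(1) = -exp(3) - exp(-1) + exp(-3) + E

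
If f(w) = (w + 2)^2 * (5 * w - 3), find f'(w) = 15*w^2 + 34*w + 8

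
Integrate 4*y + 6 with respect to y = 2*y^2 + 6*y + C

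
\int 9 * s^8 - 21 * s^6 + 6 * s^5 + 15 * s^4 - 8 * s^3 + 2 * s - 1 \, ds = s^9 - 3*s^7 + s^6 + 3*s^5 - 2*s^4 + s^2 - s + C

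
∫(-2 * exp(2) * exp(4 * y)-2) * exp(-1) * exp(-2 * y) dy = -2*sinh(2*y + 1) + C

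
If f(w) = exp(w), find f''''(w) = exp(w)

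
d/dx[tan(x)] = cos(x)^(-2)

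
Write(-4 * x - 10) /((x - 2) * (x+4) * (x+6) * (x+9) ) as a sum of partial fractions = -26/(165*(x + 9)) + 7/(24*(x + 6)) - 1/(10*(x + 4)) - 3/(88*(x - 2))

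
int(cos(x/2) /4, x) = sin(x/2)/2 + C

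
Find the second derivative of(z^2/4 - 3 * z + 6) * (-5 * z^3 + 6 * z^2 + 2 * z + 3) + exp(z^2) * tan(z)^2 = -25*z^3 + 4*z^2*exp(z^2)*tan(z)^2 + 198*z^2 + 8*z*exp(z^2)*tan(z)^3 + 8*z*exp(z^2)*tan(z) - 285*z + 6*exp(z^2)*tan(z)^4 + 10*exp(z^2)*tan(z)^2 + 2*exp(z^2) + 123/2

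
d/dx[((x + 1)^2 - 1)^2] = 4*x^3 + 12*x^2 + 8*x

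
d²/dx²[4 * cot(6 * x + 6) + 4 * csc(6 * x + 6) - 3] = 288*cot(6*x + 6)^3 + 288*cot(6*x + 6)^2*csc(6*x + 6) + 288*cot(6*x + 6) + 144*csc(6*x + 6)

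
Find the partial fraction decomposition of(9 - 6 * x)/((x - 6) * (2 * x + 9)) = -24/(7*(2*x + 9)) - 9/(7*(x - 6))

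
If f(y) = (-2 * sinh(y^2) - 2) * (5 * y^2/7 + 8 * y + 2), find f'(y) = -20*y^3*cosh(y^2)/7 - 32*y^2*cosh(y^2) - 20*y*sinh(y^2)/7 - 8*y*cosh(y^2) - 20*y/7 - 16*sinh(y^2) - 16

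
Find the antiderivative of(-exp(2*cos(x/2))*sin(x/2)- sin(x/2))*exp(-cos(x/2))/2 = 2*sinh(cos(x/2)) + C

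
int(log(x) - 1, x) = x*log(x) - 2*x + acos(-2*x) - asin(2*x) + C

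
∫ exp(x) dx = exp(x) + C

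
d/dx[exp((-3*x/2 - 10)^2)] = 9*x*exp(9*x^2/4 + 30*x + 100)/2 + 30*exp(9*x^2/4 + 30*x + 100)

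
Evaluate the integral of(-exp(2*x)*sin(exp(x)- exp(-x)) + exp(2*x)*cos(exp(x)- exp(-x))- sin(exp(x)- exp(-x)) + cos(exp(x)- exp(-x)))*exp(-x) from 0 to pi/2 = -1 - sin(-exp(pi/2) + exp(-pi/2)) + cos(-exp(pi/2) + exp(-pi/2))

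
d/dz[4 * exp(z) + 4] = 4*exp(z)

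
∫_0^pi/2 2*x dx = pi^2/4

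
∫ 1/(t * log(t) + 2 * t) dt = log(2*log(t) + 4) + C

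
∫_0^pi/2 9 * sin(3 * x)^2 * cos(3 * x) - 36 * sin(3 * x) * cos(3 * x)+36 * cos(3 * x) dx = -19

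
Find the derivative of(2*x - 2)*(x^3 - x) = 8*x^3 - 6*x^2 - 4*x + 2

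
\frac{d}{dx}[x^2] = 2*x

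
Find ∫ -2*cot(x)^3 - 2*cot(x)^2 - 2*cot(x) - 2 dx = (cot(x) + 1)^2 + C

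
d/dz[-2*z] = -2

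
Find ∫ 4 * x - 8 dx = 2*x^2 - 8*x + C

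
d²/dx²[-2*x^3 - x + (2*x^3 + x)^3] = 576*x^7 + 504*x^5 + 120*x^3 - 6*x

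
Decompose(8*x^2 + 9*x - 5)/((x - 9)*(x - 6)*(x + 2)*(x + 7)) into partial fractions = -81/(260*(x + 7)) + 9/(440*(x + 2)) - 337/(312*(x - 6)) + 181/(132*(x - 9))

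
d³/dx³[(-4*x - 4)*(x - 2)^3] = 120 - 96*x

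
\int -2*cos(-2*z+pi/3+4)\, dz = sin(-2*z + pi/3 + 4) + C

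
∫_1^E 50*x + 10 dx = -35 + 10*E + 25*exp(2)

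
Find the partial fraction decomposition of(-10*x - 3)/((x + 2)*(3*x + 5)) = 41/(3*x + 5) - 17/(x + 2)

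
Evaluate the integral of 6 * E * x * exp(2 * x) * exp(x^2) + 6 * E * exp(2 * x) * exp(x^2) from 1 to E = -3*exp(4) + 3*exp(1 + 2*E + exp(2))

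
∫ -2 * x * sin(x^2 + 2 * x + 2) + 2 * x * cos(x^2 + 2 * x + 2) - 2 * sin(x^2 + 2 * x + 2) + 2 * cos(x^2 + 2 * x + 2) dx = sin((x + 1)^2 + 1) + cos((x + 1)^2 + 1) + C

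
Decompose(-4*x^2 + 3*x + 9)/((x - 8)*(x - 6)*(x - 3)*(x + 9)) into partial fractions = 19/(170*(x + 9)) - 1/(10*(x - 3)) + 13/(10*(x - 6)) - 223/(170*(x - 8))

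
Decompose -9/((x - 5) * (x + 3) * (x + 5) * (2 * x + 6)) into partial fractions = 9/(80*(x + 5)) - 27/(256*(x + 3)) + 9/(32*(x + 3)^2) - 9/(1280*(x - 5))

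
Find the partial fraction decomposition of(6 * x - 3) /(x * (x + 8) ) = 51/(8*(x + 8)) - 3/(8*x)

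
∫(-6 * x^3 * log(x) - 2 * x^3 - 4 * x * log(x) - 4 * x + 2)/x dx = 2*(-x^3 - 2*x + 1)*log(x) + C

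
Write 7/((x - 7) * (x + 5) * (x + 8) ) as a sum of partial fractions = 7/(45*(x + 8)) - 7/(36*(x + 5)) + 7/(180*(x - 7))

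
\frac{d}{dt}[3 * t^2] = 6*t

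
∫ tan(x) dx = log(2*sec(x)) + C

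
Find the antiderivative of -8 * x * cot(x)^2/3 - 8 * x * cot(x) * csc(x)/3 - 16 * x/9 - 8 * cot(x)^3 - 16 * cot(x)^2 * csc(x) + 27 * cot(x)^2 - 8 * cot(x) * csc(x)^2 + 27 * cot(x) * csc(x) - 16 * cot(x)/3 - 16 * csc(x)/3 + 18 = -x + 4*(x + 3*cot(x) + 3*csc(x) - 9)^2/9 - 3*cot(x) - 3*csc(x) + C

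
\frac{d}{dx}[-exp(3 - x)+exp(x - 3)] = (exp(2*x - 6) + 1)*exp(3 - x)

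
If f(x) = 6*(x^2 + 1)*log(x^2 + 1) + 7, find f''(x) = (12*x^2*log(x^2 + 1) + 36*x^2 + 12*log(x^2 + 1) + 12)/(x^2 + 1)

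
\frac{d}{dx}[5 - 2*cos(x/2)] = sin(x/2)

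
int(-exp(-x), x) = exp(-x) + C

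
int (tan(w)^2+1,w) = tan(w) + C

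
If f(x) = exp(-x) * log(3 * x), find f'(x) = (-x*log(x) - x*log(3) + 1)*exp(-x)/x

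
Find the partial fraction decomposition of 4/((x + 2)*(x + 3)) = -4/(x + 3) + 4/(x + 2)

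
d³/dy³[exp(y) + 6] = exp(y)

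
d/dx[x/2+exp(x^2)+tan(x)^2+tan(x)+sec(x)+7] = 2*x*exp(x^2) + 2*tan(x)^3 + tan(x)^2 + tan(x)*sec(x) + 2*tan(x) + 3/2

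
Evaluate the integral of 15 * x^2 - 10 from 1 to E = -10*E + 5 + 5*exp(3)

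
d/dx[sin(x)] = cos(x)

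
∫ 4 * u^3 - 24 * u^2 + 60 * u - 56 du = u^4 - 8*u^3 + 30*u^2 - 56*u + C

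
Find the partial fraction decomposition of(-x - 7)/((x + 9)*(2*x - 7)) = -21/(25*(2*x - 7)) - 2/(25*(x + 9))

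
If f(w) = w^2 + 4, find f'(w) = 2*w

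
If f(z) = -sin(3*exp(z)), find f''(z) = 3*(3*exp(z)*sin(3*exp(z)) - cos(3*exp(z)))*exp(z)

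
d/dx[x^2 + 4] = 2*x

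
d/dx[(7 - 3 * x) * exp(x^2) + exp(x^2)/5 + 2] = -6*x^2*exp(x^2) + 72*x*exp(x^2)/5 - 3*exp(x^2)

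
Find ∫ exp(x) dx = exp(x) + C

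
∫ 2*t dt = t^2 + C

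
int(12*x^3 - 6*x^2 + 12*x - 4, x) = 3*x^4 - 2*x^3 + 6*x^2 - 4*x + C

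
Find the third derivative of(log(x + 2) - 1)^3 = (6*log(x + 2)^2 - 30*log(x + 2) + 30)/(x^3 + 6*x^2 + 12*x + 8)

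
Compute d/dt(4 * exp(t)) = 4*exp(t)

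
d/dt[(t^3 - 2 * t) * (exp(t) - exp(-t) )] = (t^3*exp(2*t) + t^3 + 3*t^2*exp(2*t) - 3*t^2 - 2*t*exp(2*t) - 2*t - 2*exp(2*t) + 2)*exp(-t)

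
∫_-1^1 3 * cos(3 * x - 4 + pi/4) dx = cos(pi/4 + 1) - cos(pi/4 + 7)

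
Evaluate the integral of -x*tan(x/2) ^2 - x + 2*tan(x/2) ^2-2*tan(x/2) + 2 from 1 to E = (4 - 2*E)*tan(E/2) - 2*tan(1/2)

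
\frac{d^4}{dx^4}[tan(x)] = 24*tan(x)^5 + 40*tan(x)^3 + 16*tan(x)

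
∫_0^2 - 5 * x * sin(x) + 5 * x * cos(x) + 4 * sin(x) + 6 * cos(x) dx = 11*cos(2) - 1 + 11*sin(2)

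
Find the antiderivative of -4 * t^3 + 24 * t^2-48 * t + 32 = -t^4 + 8*t^3 - 24*t^2 + 32*t + C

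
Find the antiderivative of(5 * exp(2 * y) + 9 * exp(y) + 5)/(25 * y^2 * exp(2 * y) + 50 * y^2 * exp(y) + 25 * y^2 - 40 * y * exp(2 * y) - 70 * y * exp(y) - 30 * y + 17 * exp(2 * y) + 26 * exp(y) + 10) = -acot(((5*y - 3)*(exp(y) + 1) - exp(y))/(exp(y) + 1)) + C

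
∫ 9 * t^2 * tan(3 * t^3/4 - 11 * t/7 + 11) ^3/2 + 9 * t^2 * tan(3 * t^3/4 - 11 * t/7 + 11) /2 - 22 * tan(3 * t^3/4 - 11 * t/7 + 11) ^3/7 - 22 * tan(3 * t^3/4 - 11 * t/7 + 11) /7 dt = tan(3*t^3/4 - 11*t/7 + 11)^2 + C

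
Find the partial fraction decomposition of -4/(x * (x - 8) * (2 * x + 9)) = -16/(225*(2*x + 9)) - 1/(50*(x - 8)) + 1/(18*x)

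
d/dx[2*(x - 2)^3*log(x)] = (6*x^3*log(x) + 2*x^3 - 24*x^2*log(x) - 12*x^2 + 24*x*log(x) + 24*x - 16)/x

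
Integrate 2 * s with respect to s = s^2 + C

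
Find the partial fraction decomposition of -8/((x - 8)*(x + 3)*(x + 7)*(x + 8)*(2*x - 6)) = -1/(220*(x + 8)) + 1/(150*(x + 7)) - 1/(330*(x + 3)) + 1/(825*(x - 3)) - 1/(3300*(x - 8))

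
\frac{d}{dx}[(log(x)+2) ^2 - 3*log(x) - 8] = (2*log(x) + 1)/x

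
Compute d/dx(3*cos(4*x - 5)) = -12*sin(4*x - 5)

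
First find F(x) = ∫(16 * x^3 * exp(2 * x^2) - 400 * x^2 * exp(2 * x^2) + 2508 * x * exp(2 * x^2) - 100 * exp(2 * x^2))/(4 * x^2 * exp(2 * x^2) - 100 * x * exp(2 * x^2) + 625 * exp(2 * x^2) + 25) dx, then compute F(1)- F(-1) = -log(1 + 729*exp(2)/25) + log(1 + 529*exp(2)/25)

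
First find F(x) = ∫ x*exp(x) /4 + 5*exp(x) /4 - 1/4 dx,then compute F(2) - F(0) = -3/2 + 3*exp(2)/2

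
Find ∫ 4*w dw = 2*w^2 + C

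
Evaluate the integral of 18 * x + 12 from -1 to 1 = 24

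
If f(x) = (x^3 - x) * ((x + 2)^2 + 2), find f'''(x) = 60*x^2 + 96*x + 30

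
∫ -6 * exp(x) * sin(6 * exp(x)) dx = cos(6*exp(x)) + C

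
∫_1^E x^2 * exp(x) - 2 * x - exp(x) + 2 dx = (-1 + E)^2*(-1 + exp(E))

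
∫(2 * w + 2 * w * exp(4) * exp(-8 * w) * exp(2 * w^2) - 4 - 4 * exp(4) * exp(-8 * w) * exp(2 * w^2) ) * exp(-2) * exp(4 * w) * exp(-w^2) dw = 2*sinh(w^2 - 4*w + 2) + C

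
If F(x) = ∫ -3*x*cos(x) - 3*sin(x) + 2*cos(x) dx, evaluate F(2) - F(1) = -4*sin(2) + sin(1)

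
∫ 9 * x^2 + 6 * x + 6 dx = 3*x^3 + 3*x^2 + 6*x + C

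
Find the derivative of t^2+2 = 2*t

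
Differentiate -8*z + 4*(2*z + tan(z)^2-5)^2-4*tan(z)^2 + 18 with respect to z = 32*z*tan(z)^3 + 32*z*tan(z) + 32*z + 16*tan(z)^5 - 72*tan(z)^3 + 16*tan(z)^2 - 88*tan(z) - 88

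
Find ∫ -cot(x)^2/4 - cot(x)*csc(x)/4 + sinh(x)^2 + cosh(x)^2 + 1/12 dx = x/3 + cot(x)/4 + sinh(2*x)/2 + csc(x)/4 + C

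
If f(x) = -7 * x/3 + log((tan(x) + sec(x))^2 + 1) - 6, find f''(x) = (sin(x) - 1)^2*(-3*sin(x)^4/cos(x)^6 - 2*sin(x)/cos(x)^4 + 8*sin(x)/cos(x)^6 + tan(x)^6 + 1 - 9/cos(x)^4 + 10/cos(x)^6)/2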